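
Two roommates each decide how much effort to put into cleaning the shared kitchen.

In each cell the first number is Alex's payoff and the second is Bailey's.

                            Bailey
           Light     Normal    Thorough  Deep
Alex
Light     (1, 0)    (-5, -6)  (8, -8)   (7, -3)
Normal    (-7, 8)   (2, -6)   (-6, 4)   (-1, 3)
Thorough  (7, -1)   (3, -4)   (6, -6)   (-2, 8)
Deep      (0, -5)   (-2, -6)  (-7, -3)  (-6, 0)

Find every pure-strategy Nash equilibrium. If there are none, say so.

Alex against Light: payoffs 1, -7, 7, 0 → best response Thorough.
Alex against Normal: payoffs -5, 2, 3, -2 → best response Thorough.
Alex against Thorough: payoffs 8, -6, 6, -7 → best response Light.
Alex against Deep: payoffs 7, -1, -2, -6 → best response Light.
Bailey against Light: payoffs 0, -6, -8, -3 → best response Light.
Bailey against Normal: payoffs 8, -6, 4, 3 → best response Light.
Bailey against Thorough: payoffs -1, -4, -6, 8 → best response Deep.
Bailey against Deep: payoffs -5, -6, -3, 0 → best response Deep.
No profile is a mutual best response for all players.

No pure-strategy Nash equilibrium.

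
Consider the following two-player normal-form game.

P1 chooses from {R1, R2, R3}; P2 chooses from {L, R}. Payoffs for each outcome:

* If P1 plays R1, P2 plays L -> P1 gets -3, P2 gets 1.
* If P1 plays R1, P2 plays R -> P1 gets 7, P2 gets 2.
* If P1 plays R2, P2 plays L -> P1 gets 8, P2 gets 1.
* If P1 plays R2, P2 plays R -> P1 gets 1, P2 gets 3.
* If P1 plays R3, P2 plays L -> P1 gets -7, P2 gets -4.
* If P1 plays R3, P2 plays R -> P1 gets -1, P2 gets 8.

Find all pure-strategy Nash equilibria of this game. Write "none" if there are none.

(R1, R)

P1 against L: payoffs -3, 8, -7 → best response R2.
P1 against R: payoffs 7, 1, -1 → best response R1.
P2 against R1: payoffs 1, 2 → best response R.
P2 against R2: payoffs 1, 3 → best response R.
P2 against R3: payoffs -4, 8 → best response R.
Mutual best responses: (R1, R).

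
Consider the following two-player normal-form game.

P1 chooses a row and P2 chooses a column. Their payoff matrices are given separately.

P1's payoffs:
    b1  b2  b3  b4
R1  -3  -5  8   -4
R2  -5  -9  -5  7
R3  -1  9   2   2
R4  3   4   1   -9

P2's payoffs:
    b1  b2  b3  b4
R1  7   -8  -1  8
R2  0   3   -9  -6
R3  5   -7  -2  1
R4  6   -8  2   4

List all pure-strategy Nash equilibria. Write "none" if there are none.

(R1, b1): P1 can switch to R3 (-3 → -1). Not NE.
(R1, b2): P1 can switch to R3 (-5 → 9). Not NE.
(R1, b3): P2 can switch to b1 (-1 → 7). Not NE.
(R1, b4): P1 can switch to R2 (-4 → 7). Not NE.
(R2, b1): P1 can switch to R1 (-5 → -3). Not NE.
(R2, b2): P1 can switch to R1 (-9 → -5). Not NE.
(R2, b3): P1 can switch to R1 (-5 → 8). Not NE.
(R2, b4): P2 can switch to b1 (-6 → 0). Not NE.
(R4, b1): P1 gets 3, best alternative -1; P2 gets 6, best alternative 4. No profitable deviation — NE.
(The remaining 7 profiles each have a profitable deviation by the same check.)

Pure NE: (R4, b1)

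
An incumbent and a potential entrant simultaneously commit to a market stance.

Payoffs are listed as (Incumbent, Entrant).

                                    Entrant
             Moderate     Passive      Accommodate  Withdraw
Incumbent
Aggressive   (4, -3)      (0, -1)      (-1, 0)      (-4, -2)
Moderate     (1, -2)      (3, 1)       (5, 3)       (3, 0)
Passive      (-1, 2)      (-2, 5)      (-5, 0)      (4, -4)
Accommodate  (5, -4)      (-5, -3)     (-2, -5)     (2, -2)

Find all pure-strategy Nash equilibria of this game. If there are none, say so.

For each strategy profile, look for a profitable unilateral deviation.
(Aggressive, Moderate): Incumbent can switch to Accommodate (4 → 5). Not NE.
(Aggressive, Passive): Incumbent can switch to Moderate (0 → 3). Not NE.
(Aggressive, Accommodate): Incumbent can switch to Moderate (-1 → 5). Not NE.
(Aggressive, Withdraw): Incumbent can switch to Moderate (-4 → 3). Not NE.
(Moderate, Moderate): Incumbent can switch to Aggressive (1 → 4). Not NE.
(Moderate, Passive): Entrant can switch to Accommodate (1 → 3). Not NE.
(Moderate, Accommodate): Incumbent gets 5, best alternative -1; Entrant gets 3, best alternative 1. No profitable deviation — NE.
(The remaining 9 profiles each have a profitable deviation by the same check.)

(Moderate, Accommodate)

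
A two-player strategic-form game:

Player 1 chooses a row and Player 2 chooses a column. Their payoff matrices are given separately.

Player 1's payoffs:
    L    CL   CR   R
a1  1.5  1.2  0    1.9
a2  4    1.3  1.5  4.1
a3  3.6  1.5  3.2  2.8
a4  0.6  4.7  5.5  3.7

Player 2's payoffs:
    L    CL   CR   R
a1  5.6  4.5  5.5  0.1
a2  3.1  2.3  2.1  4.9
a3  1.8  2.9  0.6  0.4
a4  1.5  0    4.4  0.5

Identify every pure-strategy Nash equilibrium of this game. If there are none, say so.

The pure Nash equilibria are (a2, R); (a4, CR).

Mark each player's best response to every combination of opponents' strategies; a profile where every player is best-responding is a pure Nash equilibrium.
Player 1 against L: payoffs 1.5, 4, 3.6, 0.6 → best response a2.
Player 1 against CL: payoffs 1.2, 1.3, 1.5, 4.7 → best response a4.
Player 1 against CR: payoffs 0, 1.5, 3.2, 5.5 → best response a4.
Player 1 against R: payoffs 1.9, 4.1, 2.8, 3.7 → best response a2.
Player 2 against a1: payoffs 5.6, 4.5, 5.5, 0.1 → best response L.
Player 2 against a2: payoffs 3.1, 2.3, 2.1, 4.9 → best response R.
Player 2 against a3: payoffs 1.8, 2.9, 0.6, 0.4 → best response CL.
Player 2 against a4: payoffs 1.5, 0, 4.4, 0.5 → best response CR.
Mutual best responses: (a2, R); (a4, CR).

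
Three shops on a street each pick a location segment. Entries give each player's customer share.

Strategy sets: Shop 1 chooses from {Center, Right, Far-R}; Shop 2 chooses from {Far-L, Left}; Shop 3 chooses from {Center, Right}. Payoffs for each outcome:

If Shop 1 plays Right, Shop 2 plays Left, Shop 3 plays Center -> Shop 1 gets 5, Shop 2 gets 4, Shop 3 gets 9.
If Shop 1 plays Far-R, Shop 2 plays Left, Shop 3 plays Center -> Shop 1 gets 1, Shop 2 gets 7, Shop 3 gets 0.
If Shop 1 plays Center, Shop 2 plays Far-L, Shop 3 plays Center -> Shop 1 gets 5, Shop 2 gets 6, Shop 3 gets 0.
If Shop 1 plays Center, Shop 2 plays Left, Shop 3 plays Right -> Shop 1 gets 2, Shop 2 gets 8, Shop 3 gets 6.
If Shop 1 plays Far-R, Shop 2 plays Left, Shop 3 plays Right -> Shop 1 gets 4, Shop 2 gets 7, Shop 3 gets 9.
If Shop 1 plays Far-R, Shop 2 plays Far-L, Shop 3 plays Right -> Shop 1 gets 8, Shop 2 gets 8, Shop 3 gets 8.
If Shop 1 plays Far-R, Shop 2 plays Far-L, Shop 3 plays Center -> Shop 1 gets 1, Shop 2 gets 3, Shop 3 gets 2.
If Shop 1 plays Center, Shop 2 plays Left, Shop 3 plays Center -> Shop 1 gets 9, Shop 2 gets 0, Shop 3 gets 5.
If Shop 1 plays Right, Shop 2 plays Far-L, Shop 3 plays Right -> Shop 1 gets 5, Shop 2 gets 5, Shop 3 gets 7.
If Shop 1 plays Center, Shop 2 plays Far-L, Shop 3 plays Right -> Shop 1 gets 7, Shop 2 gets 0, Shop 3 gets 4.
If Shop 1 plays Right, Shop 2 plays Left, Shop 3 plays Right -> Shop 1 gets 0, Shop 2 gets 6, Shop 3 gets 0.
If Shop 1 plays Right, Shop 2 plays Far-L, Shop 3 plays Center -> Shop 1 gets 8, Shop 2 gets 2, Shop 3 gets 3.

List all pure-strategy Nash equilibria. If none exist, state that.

The unique pure-strategy Nash equilibrium is (Far-R, Far-L, Right).

(Center, Far-L, Center): Shop 1 can switch to Right (5 → 8). Not NE.
(Center, Far-L, Right): Shop 1 can switch to Far-R (7 → 8). Not NE.
(Center, Left, Center): Shop 2 can switch to Far-L (0 → 6). Not NE.
(Center, Left, Right): Shop 1 can switch to Far-R (2 → 4). Not NE.
(Right, Far-L, Center): Shop 2 can switch to Left (2 → 4). Not NE.
(Right, Far-L, Right): Shop 1 can switch to Center (5 → 7). Not NE.
(Right, Left, Center): Shop 1 can switch to Center (5 → 9). Not NE.
(Right, Left, Right): Shop 1 can switch to Center (0 → 2). Not NE.
(Far-R, Far-L, Center): Shop 1 can switch to Center (1 → 5). Not NE.
(Far-R, Far-L, Right): Shop 1 gets 8, best alternative 7; Shop 2 gets 8, best alternative 7; Shop 3 gets 8, best alternative 2. No profitable deviation — NE.
(Far-R, Left, Center): Shop 1 can switch to Center (1 → 9). Not NE.
(The remaining 1 profile has a profitable deviation by the same check.)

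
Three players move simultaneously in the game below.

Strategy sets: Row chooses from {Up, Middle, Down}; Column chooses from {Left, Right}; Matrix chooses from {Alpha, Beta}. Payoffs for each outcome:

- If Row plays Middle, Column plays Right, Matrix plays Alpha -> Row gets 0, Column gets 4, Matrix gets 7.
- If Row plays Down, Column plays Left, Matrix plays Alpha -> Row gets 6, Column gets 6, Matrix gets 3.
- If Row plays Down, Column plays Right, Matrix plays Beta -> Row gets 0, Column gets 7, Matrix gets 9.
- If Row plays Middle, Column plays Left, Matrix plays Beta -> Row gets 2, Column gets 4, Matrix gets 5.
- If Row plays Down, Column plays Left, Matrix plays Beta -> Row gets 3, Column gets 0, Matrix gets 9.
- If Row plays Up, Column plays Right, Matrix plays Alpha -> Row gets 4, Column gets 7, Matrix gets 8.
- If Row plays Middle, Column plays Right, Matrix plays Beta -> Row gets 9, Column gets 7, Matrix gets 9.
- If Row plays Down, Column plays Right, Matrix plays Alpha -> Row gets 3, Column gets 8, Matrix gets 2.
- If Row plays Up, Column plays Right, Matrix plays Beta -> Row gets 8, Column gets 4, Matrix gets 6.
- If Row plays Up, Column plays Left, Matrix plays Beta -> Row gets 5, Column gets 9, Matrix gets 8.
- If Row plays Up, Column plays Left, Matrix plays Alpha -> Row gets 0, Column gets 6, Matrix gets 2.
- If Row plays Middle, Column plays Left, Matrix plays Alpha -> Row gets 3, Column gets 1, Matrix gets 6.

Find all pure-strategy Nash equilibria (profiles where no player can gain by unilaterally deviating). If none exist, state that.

(Up, Left, Beta); (Up, Right, Alpha); (Middle, Right, Beta)

For each player, find the best response to each opponent profile; mutual best responses are the pure NE.
Row against (Left, Alpha): payoffs 0, 3, 6 → best response Down.
Row against (Left, Beta): payoffs 5, 2, 3 → best response Up.
Row against (Right, Alpha): payoffs 4, 0, 3 → best response Up.
Row against (Right, Beta): payoffs 8, 9, 0 → best response Middle.
Column against (Up, Alpha): payoffs 6, 7 → best response Right.
Column against (Up, Beta): payoffs 9, 4 → best response Left.
Column against (Middle, Alpha): payoffs 1, 4 → best response Right.
Column against (Middle, Beta): payoffs 4, 7 → best response Right.
Column against (Down, Alpha): payoffs 6, 8 → best response Right.
Column against (Down, Beta): payoffs 0, 7 → best response Right.
Matrix against (Up, Left): payoffs 2, 8 → best response Beta.
Matrix against (Up, Right): payoffs 8, 6 → best response Alpha.
Matrix against (Middle, Left): payoffs 6, 5 → best response Alpha.
Matrix against (Middle, Right): payoffs 7, 9 → best response Beta.
Matrix against (Down, Left): payoffs 3, 9 → best response Beta.
Matrix against (Down, Right): payoffs 2, 9 → best response Beta.
Mutual best responses: (Up, Left, Beta); (Up, Right, Alpha); (Middle, Right, Beta).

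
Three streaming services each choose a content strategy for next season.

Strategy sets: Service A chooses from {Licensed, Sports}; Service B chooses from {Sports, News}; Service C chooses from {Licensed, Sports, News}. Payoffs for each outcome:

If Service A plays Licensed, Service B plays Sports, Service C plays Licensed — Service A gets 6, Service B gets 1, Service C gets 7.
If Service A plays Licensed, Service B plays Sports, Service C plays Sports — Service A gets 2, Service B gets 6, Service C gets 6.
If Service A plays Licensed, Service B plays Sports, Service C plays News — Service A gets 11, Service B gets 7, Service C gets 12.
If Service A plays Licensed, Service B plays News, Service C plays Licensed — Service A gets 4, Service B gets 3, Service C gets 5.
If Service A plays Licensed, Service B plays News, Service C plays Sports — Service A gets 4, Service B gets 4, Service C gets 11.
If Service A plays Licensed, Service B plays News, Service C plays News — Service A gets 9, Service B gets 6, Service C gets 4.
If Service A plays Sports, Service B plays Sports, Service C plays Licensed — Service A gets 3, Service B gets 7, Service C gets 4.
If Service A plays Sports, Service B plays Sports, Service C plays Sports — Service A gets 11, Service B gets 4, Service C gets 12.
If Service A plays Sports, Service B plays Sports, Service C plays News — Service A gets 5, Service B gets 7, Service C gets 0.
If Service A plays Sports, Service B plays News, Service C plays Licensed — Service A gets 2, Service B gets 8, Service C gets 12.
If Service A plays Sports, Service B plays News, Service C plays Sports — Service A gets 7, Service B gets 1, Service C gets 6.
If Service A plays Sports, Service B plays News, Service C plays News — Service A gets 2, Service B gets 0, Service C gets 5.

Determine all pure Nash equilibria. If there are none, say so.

Pure-strategy Nash equilibria: (Licensed, Sports, News); (Sports, Sports, Sports)

Check each profile: it is a Nash equilibrium iff no player can strictly gain by switching unilaterally.
(Licensed, Sports, Licensed): Service B can switch to News (1 → 3). Not NE.
(Licensed, Sports, Sports): Service A can switch to Sports (2 → 11). Not NE.
(Licensed, Sports, News): Service A gets 11, best alternative 5; Service B gets 7, best alternative 6; Service C gets 12, best alternative 7. No profitable deviation — NE.
(Licensed, News, Licensed): Service C can switch to Sports (5 → 11). Not NE.
(Licensed, News, Sports): Service A can switch to Sports (4 → 7). Not NE.
(Licensed, News, News): Service B can switch to Sports (6 → 7). Not NE.
(Sports, Sports, Licensed): Service A can switch to Licensed (3 → 6). Not NE.
(Sports, Sports, Sports): Service A gets 11, best alternative 2; Service B gets 4, best alternative 1; Service C gets 12, best alternative 4. No profitable deviation — NE.
(Sports, Sports, News): Service A can switch to Licensed (5 → 11). Not NE.
(Sports, News, Licensed): Service A can switch to Licensed (2 → 4). Not NE.
(Sports, News, Sports): Service B can switch to Sports (1 → 4). Not NE.
(Sports, News, News): Service A can switch to Licensed (2 → 9). Not NE.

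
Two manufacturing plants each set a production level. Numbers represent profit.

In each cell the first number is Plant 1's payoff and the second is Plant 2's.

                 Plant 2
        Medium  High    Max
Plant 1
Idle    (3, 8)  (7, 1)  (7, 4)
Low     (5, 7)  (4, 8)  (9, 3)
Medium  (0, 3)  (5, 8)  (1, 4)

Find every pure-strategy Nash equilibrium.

There is no pure-strategy Nash equilibrium.

For each player, find the best response to each opponent profile; mutual best responses are the pure NE.
Plant 1 against Medium: payoffs 3, 5, 0 → best response Low.
Plant 1 against High: payoffs 7, 4, 5 → best response Idle.
Plant 1 against Max: payoffs 7, 9, 1 → best response Low.
Plant 2 against Idle: payoffs 8, 1, 4 → best response Medium.
Plant 2 against Low: payoffs 7, 8, 3 → best response High.
Plant 2 against Medium: payoffs 3, 8, 4 → best response High.
No profile is a mutual best response for all players.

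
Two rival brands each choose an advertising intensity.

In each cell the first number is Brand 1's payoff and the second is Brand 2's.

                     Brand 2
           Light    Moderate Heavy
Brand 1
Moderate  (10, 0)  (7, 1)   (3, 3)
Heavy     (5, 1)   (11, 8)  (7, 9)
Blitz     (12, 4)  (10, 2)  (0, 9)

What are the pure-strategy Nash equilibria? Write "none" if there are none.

Pure NE: (Heavy, Heavy)

For each strategy profile, look for a profitable unilateral deviation.
(Moderate, Light): Brand 1 can switch to Blitz (10 → 12). Not NE.
(Moderate, Moderate): Brand 1 can switch to Heavy (7 → 11). Not NE.
(Moderate, Heavy): Brand 1 can switch to Heavy (3 → 7). Not NE.
(Heavy, Light): Brand 1 can switch to Moderate (5 → 10). Not NE.
(Heavy, Moderate): Brand 2 can switch to Heavy (8 → 9). Not NE.
(Heavy, Heavy): Brand 1 gets 7, best alternative 3; Brand 2 gets 9, best alternative 8. No profitable deviation — NE.
(Blitz, Light): Brand 2 can switch to Heavy (4 → 9). Not NE.
(Blitz, Moderate): Brand 1 can switch to Heavy (10 → 11). Not NE.
(Blitz, Heavy): Brand 1 can switch to Moderate (0 → 3). Not NE.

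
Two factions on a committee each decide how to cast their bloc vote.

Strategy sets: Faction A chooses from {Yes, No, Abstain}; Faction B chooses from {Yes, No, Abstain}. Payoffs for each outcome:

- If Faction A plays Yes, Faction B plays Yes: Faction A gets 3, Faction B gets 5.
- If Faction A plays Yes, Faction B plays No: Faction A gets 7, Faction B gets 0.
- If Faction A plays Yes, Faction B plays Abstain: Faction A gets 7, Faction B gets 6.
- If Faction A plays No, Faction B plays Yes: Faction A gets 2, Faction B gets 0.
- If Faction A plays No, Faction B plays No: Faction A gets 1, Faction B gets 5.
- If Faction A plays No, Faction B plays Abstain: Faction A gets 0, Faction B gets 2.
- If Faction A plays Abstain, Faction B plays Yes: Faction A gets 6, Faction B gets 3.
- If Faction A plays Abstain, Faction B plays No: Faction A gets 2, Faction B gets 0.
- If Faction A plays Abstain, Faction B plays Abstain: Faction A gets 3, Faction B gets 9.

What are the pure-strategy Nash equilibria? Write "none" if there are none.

The unique pure-strategy Nash equilibrium is (Yes, Abstain).

For each strategy profile, look for a profitable unilateral deviation.
(Yes, Yes): Faction A can switch to Abstain (3 → 6). Not NE.
(Yes, No): Faction B can switch to Yes (0 → 5). Not NE.
(Yes, Abstain): Faction A gets 7, best alternative 3; Faction B gets 6, best alternative 5. No profitable deviation — NE.
(No, Yes): Faction A can switch to Yes (2 → 3). Not NE.
(No, No): Faction A can switch to Yes (1 → 7). Not NE.
(No, Abstain): Faction A can switch to Yes (0 → 7). Not NE.
(Abstain, Yes): Faction B can switch to Abstain (3 → 9). Not NE.
(The remaining 2 profiles each have a profitable deviation by the same check.)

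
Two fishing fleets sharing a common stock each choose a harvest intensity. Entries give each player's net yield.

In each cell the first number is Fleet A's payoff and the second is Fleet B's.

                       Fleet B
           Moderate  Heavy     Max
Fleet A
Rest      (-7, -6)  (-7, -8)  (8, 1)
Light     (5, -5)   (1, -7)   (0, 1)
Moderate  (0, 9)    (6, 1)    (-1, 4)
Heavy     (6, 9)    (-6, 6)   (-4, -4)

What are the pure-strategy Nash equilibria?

Fleet A against Moderate: payoffs -7, 5, 0, 6 → best response Heavy.
Fleet A against Heavy: payoffs -7, 1, 6, -6 → best response Moderate.
Fleet A against Max: payoffs 8, 0, -1, -4 → best response Rest.
Fleet B against Rest: payoffs -6, -8, 1 → best response Max.
Fleet B against Light: payoffs -5, -7, 1 → best response Max.
Fleet B against Moderate: payoffs 9, 1, 4 → best response Moderate.
Fleet B against Heavy: payoffs 9, 6, -4 → best response Moderate.
Mutual best responses: (Rest, Max); (Heavy, Moderate).

(Rest, Max), (Heavy, Moderate)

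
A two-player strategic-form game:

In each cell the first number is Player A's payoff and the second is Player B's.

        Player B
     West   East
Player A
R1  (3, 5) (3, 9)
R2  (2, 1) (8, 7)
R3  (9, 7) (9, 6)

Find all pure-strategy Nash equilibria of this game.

(R1, West): Player A can switch to R3 (3 → 9). Not NE.
(R1, East): Player A can switch to R2 (3 → 8). Not NE.
(R2, West): Player A can switch to R1 (2 → 3). Not NE.
(R2, East): Player A can switch to R3 (8 → 9). Not NE.
(R3, West): Player A gets 9, best alternative 3; Player B gets 7, best alternative 6. No profitable deviation — NE.
(R3, East): Player B can switch to West (6 → 7). Not NE.

The unique pure-strategy Nash equilibrium is (R3, West).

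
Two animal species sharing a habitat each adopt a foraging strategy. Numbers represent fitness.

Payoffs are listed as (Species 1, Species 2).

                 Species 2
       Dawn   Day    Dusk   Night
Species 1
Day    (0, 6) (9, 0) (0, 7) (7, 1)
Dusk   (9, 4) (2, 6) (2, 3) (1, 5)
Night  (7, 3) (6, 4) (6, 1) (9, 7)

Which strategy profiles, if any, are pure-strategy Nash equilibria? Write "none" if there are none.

(Night, Night)

Mark each player's best response to every combination of opponents' strategies; a profile where every player is best-responding is a pure Nash equilibrium.
Species 1 against Dawn: payoffs 0, 9, 7 → best response Dusk.
Species 1 against Day: payoffs 9, 2, 6 → best response Day.
Species 1 against Dusk: payoffs 0, 2, 6 → best response Night.
Species 1 against Night: payoffs 7, 1, 9 → best response Night.
Species 2 against Day: payoffs 6, 0, 7, 1 → best response Dusk.
Species 2 against Dusk: payoffs 4, 6, 3, 5 → best response Day.
Species 2 against Night: payoffs 3, 4, 1, 7 → best response Night.
Mutual best responses: (Night, Night).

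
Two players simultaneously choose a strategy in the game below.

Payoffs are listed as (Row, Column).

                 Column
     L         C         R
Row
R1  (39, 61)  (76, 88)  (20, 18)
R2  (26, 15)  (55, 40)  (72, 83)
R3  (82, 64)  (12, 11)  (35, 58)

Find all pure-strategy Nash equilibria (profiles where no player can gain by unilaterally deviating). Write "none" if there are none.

(R1, C); (R2, R); (R3, L)

Row against L: payoffs 39, 26, 82 → best response R3.
Row against C: payoffs 76, 55, 12 → best response R1.
Row against R: payoffs 20, 72, 35 → best response R2.
Column against R1: payoffs 61, 88, 18 → best response C.
Column against R2: payoffs 15, 40, 83 → best response R.
Column against R3: payoffs 64, 11, 58 → best response L.
Mutual best responses: (R1, C); (R2, R); (R3, L).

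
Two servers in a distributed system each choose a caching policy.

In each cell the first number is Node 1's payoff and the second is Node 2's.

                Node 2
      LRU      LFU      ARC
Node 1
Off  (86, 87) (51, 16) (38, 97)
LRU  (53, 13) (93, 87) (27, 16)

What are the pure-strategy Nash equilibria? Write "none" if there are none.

The pure Nash equilibria are (Off, ARC), (LRU, LFU).

For each player, find the best response to each opponent profile; mutual best responses are the pure NE.
Node 1 against LRU: payoffs 86, 53 → best response Off.
Node 1 against LFU: payoffs 51, 93 → best response LRU.
Node 1 against ARC: payoffs 38, 27 → best response Off.
Node 2 against Off: payoffs 87, 16, 97 → best response ARC.
Node 2 against LRU: payoffs 13, 87, 16 → best response LFU.
Mutual best responses: (Off, ARC); (LRU, LFU).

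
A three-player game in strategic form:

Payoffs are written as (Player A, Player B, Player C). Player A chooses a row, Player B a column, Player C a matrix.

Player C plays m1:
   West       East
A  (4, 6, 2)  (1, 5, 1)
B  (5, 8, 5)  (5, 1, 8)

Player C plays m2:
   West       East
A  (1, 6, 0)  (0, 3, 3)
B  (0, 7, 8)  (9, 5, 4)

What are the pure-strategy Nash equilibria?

Player A against (West, m1): payoffs 4, 5 → best response B.
Player A against (West, m2): payoffs 1, 0 → best response A.
Player A against (East, m1): payoffs 1, 5 → best response B.
Player A against (East, m2): payoffs 0, 9 → best response B.
Player B against (A, m1): payoffs 6, 5 → best response West.
Player B against (A, m2): payoffs 6, 3 → best response West.
Player B against (B, m1): payoffs 8, 1 → best response West.
Player B against (B, m2): payoffs 7, 5 → best response West.
Player C against (A, West): payoffs 2, 0 → best response m1.
Player C against (A, East): payoffs 1, 3 → best response m2.
Player C against (B, West): payoffs 5, 8 → best response m2.
Player C against (B, East): payoffs 8, 4 → best response m1.
No profile is a mutual best response for all players.

There is no pure-strategy Nash equilibrium.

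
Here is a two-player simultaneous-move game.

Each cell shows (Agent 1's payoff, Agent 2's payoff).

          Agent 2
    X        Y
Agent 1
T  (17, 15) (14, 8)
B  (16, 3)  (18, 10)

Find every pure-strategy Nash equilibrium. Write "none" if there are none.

(T, X), (B, Y)

For each player, find the best response to each opponent profile; mutual best responses are the pure NE.
Agent 1 against X: payoffs 17, 16 → best response T.
Agent 1 against Y: payoffs 14, 18 → best response B.
Agent 2 against T: payoffs 15, 8 → best response X.
Agent 2 against B: payoffs 3, 10 → best response Y.
Mutual best responses: (T, X); (B, Y).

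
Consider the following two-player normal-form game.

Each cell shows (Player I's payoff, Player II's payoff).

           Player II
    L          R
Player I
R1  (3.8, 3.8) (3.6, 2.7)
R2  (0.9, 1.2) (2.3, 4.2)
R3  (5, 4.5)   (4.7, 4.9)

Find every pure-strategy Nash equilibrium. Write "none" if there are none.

Player I against L: payoffs 3.8, 0.9, 5 → best response R3.
Player I against R: payoffs 3.6, 2.3, 4.7 → best response R3.
Player II against R1: payoffs 3.8, 2.7 → best response L.
Player II against R2: payoffs 1.2, 4.2 → best response R.
Player II against R3: payoffs 4.5, 4.9 → best response R.
Mutual best responses: (R3, R).

The unique pure-strategy Nash equilibrium is (R3, R).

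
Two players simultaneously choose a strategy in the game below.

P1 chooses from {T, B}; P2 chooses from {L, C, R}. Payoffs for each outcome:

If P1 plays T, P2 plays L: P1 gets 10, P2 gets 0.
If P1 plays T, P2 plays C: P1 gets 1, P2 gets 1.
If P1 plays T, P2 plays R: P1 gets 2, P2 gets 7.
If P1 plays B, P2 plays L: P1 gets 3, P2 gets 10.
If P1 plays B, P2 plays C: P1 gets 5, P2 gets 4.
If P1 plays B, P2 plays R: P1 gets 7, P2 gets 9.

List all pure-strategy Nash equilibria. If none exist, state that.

P1 against L: payoffs 10, 3 → best response T.
P1 against C: payoffs 1, 5 → best response B.
P1 against R: payoffs 2, 7 → best response B.
P2 against T: payoffs 0, 1, 7 → best response R.
P2 against B: payoffs 10, 4, 9 → best response L.
No profile is a mutual best response for all players.

This game has no pure Nash equilibrium.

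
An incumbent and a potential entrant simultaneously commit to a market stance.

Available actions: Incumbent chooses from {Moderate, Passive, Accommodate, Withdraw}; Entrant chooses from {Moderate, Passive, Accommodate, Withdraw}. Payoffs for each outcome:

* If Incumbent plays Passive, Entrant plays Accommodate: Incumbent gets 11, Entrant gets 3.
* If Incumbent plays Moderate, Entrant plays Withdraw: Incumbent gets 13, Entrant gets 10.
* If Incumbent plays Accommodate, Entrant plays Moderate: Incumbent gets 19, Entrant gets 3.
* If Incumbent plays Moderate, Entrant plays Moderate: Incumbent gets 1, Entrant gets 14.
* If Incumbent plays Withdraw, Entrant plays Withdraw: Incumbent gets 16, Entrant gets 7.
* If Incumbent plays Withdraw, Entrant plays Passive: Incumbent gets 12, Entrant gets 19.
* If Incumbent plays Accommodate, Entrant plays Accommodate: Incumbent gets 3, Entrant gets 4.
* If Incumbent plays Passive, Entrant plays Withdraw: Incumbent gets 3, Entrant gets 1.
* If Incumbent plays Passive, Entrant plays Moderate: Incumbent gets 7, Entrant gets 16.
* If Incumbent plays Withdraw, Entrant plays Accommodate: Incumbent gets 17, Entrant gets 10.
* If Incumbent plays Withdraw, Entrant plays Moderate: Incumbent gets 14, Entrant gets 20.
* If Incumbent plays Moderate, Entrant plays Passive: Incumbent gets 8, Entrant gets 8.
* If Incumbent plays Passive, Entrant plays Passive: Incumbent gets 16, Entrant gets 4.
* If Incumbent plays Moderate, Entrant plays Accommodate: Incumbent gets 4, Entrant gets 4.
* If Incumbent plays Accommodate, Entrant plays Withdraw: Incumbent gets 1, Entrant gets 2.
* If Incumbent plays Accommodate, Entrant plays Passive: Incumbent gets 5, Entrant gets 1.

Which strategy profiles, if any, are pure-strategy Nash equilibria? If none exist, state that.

No pure-strategy Nash equilibrium.

(Moderate, Moderate): Incumbent can switch to Passive (1 → 7). Not NE.
(Moderate, Passive): Incumbent can switch to Passive (8 → 16). Not NE.
(Moderate, Accommodate): Incumbent can switch to Passive (4 → 11). Not NE.
(Moderate, Withdraw): Incumbent can switch to Withdraw (13 → 16). Not NE.
(Passive, Moderate): Incumbent can switch to Accommodate (7 → 19). Not NE.
(Passive, Passive): Entrant can switch to Moderate (4 → 16). Not NE.
(The remaining 10 profiles each have a profitable deviation by the same check.)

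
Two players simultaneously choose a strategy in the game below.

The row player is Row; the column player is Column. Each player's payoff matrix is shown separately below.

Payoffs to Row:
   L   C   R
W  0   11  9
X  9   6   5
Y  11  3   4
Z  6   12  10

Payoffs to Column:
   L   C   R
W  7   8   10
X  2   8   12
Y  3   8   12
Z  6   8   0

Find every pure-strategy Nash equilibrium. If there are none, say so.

The unique pure-strategy Nash equilibrium is (Z, C).

Row against L: payoffs 0, 9, 11, 6 → best response Y.
Row against C: payoffs 11, 6, 3, 12 → best response Z.
Row against R: payoffs 9, 5, 4, 10 → best response Z.
Column against W: payoffs 7, 8, 10 → best response R.
Column against X: payoffs 2, 8, 12 → best response R.
Column against Y: payoffs 3, 8, 12 → best response R.
Column against Z: payoffs 6, 8, 0 → best response C.
Mutual best responses: (Z, C).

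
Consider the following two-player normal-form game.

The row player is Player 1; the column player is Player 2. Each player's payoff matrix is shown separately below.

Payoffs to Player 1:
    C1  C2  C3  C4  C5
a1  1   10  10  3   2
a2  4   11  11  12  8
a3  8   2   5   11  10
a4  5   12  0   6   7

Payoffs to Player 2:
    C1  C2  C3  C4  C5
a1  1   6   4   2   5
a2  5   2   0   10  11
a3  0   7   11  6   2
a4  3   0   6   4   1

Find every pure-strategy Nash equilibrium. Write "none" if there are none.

This game has no pure Nash equilibrium.

(a1, C1): Player 1 can switch to a2 (1 → 4). Not NE.
(a1, C2): Player 1 can switch to a2 (10 → 11). Not NE.
(a1, C3): Player 1 can switch to a2 (10 → 11). Not NE.
(a1, C4): Player 1 can switch to a2 (3 → 12). Not NE.
(a1, C5): Player 1 can switch to a2 (2 → 8). Not NE.
(a2, C1): Player 1 can switch to a3 (4 → 8). Not NE.
(a2, C2): Player 1 can switch to a4 (11 → 12). Not NE.
(a2, C3): Player 2 can switch to C1 (0 → 5). Not NE.
(a2, C4): Player 2 can switch to C5 (10 → 11). Not NE.
(a2, C5): Player 1 can switch to a3 (8 → 10). Not NE.
(a3, C1): Player 2 can switch to C2 (0 → 7). Not NE.
(a3, C2): Player 1 can switch to a1 (2 → 10). Not NE.
(The remaining 8 profiles each have a profitable deviation by the same check.)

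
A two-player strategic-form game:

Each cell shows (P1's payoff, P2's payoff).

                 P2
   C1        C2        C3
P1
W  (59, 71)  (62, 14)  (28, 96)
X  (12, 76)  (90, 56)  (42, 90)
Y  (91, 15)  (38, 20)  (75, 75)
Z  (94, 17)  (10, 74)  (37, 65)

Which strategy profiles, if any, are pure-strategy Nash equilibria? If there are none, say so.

(Y, C3)

Mark each player's best response to every combination of opponents' strategies; a profile where every player is best-responding is a pure Nash equilibrium.
P1 against C1: payoffs 59, 12, 91, 94 → best response Z.
P1 against C2: payoffs 62, 90, 38, 10 → best response X.
P1 against C3: payoffs 28, 42, 75, 37 → best response Y.
P2 against W: payoffs 71, 14, 96 → best response C3.
P2 against X: payoffs 76, 56, 90 → best response C3.
P2 against Y: payoffs 15, 20, 75 → best response C3.
P2 against Z: payoffs 17, 74, 65 → best response C2.
Mutual best responses: (Y, C3).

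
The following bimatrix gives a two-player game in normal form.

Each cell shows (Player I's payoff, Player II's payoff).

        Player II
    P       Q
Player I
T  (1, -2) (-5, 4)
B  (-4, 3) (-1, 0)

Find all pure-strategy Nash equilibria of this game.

Player I against P: payoffs 1, -4 → best response T.
Player I against Q: payoffs -5, -1 → best response B.
Player II against T: payoffs -2, 4 → best response Q.
Player II against B: payoffs 3, 0 → best response P.
No profile is a mutual best response for all players.

There is no pure-strategy Nash equilibrium.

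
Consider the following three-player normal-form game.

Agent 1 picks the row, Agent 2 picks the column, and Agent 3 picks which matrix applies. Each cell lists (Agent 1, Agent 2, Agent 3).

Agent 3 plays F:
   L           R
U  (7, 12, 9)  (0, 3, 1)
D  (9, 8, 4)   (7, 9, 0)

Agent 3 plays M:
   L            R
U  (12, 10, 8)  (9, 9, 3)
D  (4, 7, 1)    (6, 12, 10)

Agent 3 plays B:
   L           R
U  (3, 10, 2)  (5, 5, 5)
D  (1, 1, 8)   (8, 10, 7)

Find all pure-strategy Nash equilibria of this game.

none

(U, L, F): Agent 1 can switch to D (7 → 9). Not NE.
(U, L, M): Agent 3 can switch to F (8 → 9). Not NE.
(U, L, B): Agent 3 can switch to F (2 → 9). Not NE.
(U, R, F): Agent 1 can switch to D (0 → 7). Not NE.
(U, R, M): Agent 2 can switch to L (9 → 10). Not NE.
(U, R, B): Agent 1 can switch to D (5 → 8). Not NE.
(D, L, F): Agent 2 can switch to R (8 → 9). Not NE.
(D, L, M): Agent 1 can switch to U (4 → 12). Not NE.
(D, L, B): Agent 1 can switch to U (1 → 3). Not NE.
(D, R, F): Agent 3 can switch to M (0 → 10). Not NE.
(D, R, M): Agent 1 can switch to U (6 → 9). Not NE.
(D, R, B): Agent 3 can switch to M (7 → 10). Not NE.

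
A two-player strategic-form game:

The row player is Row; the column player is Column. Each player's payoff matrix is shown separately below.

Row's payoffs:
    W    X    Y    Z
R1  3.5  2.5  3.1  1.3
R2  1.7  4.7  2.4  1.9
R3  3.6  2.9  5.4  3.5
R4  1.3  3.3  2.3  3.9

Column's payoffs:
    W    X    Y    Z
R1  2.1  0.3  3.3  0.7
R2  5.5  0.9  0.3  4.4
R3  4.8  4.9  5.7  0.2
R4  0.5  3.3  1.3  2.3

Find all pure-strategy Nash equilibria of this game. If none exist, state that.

Row against W: payoffs 3.5, 1.7, 3.6, 1.3 → best response R3.
Row against X: payoffs 2.5, 4.7, 2.9, 3.3 → best response R2.
Row against Y: payoffs 3.1, 2.4, 5.4, 2.3 → best response R3.
Row against Z: payoffs 1.3, 1.9, 3.5, 3.9 → best response R4.
Column against R1: payoffs 2.1, 0.3, 3.3, 0.7 → best response Y.
Column against R2: payoffs 5.5, 0.9, 0.3, 4.4 → best response W.
Column against R3: payoffs 4.8, 4.9, 5.7, 0.2 → best response Y.
Column against R4: payoffs 0.5, 3.3, 1.3, 2.3 → best response X.
Mutual best responses: (R3, Y).

(R3, Y)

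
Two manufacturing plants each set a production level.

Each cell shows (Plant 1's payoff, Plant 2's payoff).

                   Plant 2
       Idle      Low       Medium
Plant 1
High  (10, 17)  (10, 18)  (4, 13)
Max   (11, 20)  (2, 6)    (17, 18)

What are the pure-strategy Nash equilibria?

Pure-strategy Nash equilibria: (High, Low), (Max, Idle)

Plant 1 against Idle: payoffs 10, 11 → best response Max.
Plant 1 against Low: payoffs 10, 2 → best response High.
Plant 1 against Medium: payoffs 4, 17 → best response Max.
Plant 2 against High: payoffs 17, 18, 13 → best response Low.
Plant 2 against Max: payoffs 20, 6, 18 → best response Idle.
Mutual best responses: (High, Low); (Max, Idle).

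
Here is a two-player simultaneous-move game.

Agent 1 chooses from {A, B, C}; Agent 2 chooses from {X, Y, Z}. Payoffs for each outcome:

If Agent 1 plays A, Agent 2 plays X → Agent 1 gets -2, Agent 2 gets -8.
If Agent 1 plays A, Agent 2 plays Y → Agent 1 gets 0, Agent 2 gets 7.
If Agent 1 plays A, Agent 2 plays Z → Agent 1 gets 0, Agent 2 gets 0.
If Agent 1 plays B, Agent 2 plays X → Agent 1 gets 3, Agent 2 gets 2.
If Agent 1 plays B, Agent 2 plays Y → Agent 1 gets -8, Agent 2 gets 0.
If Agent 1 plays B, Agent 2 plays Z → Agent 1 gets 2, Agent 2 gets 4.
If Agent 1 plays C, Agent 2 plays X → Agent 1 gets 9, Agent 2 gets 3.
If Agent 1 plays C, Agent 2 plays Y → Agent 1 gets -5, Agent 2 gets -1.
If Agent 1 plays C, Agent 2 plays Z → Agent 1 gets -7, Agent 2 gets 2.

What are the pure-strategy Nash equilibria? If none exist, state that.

The pure Nash equilibria are (A, Y); (B, Z); (C, X).

(A, X): Agent 1 can switch to B (-2 → 3). Not NE.
(A, Y): Agent 1 gets 0, best alternative -5; Agent 2 gets 7, best alternative 0. No profitable deviation — NE.
(A, Z): Agent 1 can switch to B (0 → 2). Not NE.
(B, X): Agent 1 can switch to C (3 → 9). Not NE.
(B, Y): Agent 1 can switch to A (-8 → 0). Not NE.
(B, Z): Agent 1 gets 2, best alternative 0; Agent 2 gets 4, best alternative 2. No profitable deviation — NE.
(C, X): Agent 1 gets 9, best alternative 3; Agent 2 gets 3, best alternative 2. No profitable deviation — NE.
(C, Y): Agent 1 can switch to A (-5 → 0). Not NE.
(C, Z): Agent 1 can switch to A (-7 → 0). Not NE.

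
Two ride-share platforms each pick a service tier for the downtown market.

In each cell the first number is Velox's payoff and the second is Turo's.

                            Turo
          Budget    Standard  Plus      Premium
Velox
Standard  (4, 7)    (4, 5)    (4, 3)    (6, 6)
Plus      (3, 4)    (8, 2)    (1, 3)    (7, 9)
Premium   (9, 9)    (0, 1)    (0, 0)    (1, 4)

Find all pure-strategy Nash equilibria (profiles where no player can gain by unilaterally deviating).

The pure Nash equilibria are (Plus, Premium), (Premium, Budget).

Velox against Budget: payoffs 4, 3, 9 → best response Premium.
Velox against Standard: payoffs 4, 8, 0 → best response Plus.
Velox against Plus: payoffs 4, 1, 0 → best response Standard.
Velox against Premium: payoffs 6, 7, 1 → best response Plus.
Turo against Standard: payoffs 7, 5, 3, 6 → best response Budget.
Turo against Plus: payoffs 4, 2, 3, 9 → best response Premium.
Turo against Premium: payoffs 9, 1, 0, 4 → best response Budget.
Mutual best responses: (Plus, Premium); (Premium, Budget).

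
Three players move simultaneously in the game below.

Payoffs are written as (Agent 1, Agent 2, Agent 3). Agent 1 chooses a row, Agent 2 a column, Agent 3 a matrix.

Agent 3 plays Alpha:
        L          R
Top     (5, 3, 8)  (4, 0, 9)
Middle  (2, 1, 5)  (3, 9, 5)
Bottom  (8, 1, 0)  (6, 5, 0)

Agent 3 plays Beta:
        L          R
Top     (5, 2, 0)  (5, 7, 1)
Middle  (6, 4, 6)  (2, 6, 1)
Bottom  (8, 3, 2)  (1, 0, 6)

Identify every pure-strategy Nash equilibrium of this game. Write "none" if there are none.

Pure NE: (Bottom, L, Beta)

Agent 1 against (L, Alpha): payoffs 5, 2, 8 → best response Bottom.
Agent 1 against (L, Beta): payoffs 5, 6, 8 → best response Bottom.
Agent 1 against (R, Alpha): payoffs 4, 3, 6 → best response Bottom.
Agent 1 against (R, Beta): payoffs 5, 2, 1 → best response Top.
Agent 2 against (Top, Alpha): payoffs 3, 0 → best response L.
Agent 2 against (Top, Beta): payoffs 2, 7 → best response R.
Agent 2 against (Middle, Alpha): payoffs 1, 9 → best response R.
Agent 2 against (Middle, Beta): payoffs 4, 6 → best response R.
Agent 2 against (Bottom, Alpha): payoffs 1, 5 → best response R.
Agent 2 against (Bottom, Beta): payoffs 3, 0 → best response L.
Agent 3 against (Top, L): payoffs 8, 0 → best response Alpha.
Agent 3 against (Top, R): payoffs 9, 1 → best response Alpha.
Agent 3 against (Middle, L): payoffs 5, 6 → best response Beta.
Agent 3 against (Middle, R): payoffs 5, 1 → best response Alpha.
Agent 3 against (Bottom, L): payoffs 0, 2 → best response Beta.
Agent 3 against (Bottom, R): payoffs 0, 6 → best response Beta.
Mutual best responses: (Bottom, L, Beta).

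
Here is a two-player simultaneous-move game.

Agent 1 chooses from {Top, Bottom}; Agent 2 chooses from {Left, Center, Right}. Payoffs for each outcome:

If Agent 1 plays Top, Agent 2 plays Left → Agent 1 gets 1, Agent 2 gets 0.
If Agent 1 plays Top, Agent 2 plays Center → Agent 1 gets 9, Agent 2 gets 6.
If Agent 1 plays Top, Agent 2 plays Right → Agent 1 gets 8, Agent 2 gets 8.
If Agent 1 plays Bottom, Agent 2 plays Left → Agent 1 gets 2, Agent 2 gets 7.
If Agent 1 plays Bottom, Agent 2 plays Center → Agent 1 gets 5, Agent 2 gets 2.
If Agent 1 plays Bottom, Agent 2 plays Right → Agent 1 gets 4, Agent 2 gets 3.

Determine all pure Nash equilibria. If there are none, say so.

Pure-strategy Nash equilibria: (Top, Right), (Bottom, Left)

Agent 1 against Left: payoffs 1, 2 → best response Bottom.
Agent 1 against Center: payoffs 9, 5 → best response Top.
Agent 1 against Right: payoffs 8, 4 → best response Top.
Agent 2 against Top: payoffs 0, 6, 8 → best response Right.
Agent 2 against Bottom: payoffs 7, 2, 3 → best response Left.
Mutual best responses: (Top, Right); (Bottom, Left).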